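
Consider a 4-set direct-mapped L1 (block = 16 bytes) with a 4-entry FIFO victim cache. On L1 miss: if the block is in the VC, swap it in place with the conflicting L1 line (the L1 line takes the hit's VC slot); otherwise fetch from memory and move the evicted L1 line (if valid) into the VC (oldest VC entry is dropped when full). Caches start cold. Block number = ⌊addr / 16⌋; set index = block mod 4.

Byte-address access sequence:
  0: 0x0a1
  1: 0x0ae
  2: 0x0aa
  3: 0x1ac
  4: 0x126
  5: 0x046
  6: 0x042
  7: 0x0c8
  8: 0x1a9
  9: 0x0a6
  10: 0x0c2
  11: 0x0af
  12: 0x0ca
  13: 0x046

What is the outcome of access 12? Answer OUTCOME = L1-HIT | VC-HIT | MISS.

OUTCOME = L1-HIT

0: 0xa1 (blk 10, set 2) → MISS  vc=[]
1: 0xae (blk 10, set 2) → L1-HIT  vc=[]
2: 0xaa (blk 10, set 2) → L1-HIT  vc=[]
3: 0x1ac (blk 26, set 2) → MISS  vc=[10]
4: 0x126 (blk 18, set 2) → MISS  vc=[10, 26]
5: 0x46 (blk 4, set 0) → MISS  vc=[10, 26]
6: 0x42 (blk 4, set 0) → L1-HIT  vc=[10, 26]
7: 0xc8 (blk 12, set 0) → MISS  vc=[10, 26, 4]
8: 0x1a9 (blk 26, set 2) → VC-HIT  vc=[10, 18, 4]
9: 0xa6 (blk 10, set 2) → VC-HIT  vc=[26, 18, 4]
10: 0xc2 (blk 12, set 0) → L1-HIT  vc=[26, 18, 4]
11: 0xaf (blk 10, set 2) → L1-HIT  vc=[26, 18, 4]
12: 0xca (blk 12, set 0) → L1-HIT  vc=[26, 18, 4]
13: 0x46 (blk 4, set 0) → VC-HIT  vc=[26, 18, 12]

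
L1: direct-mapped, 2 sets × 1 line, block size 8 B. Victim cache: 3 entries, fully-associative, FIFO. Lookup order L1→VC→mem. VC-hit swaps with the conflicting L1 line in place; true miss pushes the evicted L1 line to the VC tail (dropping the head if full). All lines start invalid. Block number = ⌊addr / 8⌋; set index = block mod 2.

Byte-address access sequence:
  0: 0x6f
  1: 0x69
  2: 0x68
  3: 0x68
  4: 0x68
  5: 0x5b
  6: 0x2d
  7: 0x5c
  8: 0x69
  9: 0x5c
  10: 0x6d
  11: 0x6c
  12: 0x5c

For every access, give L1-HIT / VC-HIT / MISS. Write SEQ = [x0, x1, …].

#0 0x6f→b13/s1 MISS; vc=[]
#1 0x69→b13/s1 L1-HIT; vc=[]
#2 0x68→b13/s1 L1-HIT; vc=[]
#3 0x68→b13/s1 L1-HIT; vc=[]
#4 0x68→b13/s1 L1-HIT; vc=[]
#5 0x5b→b11/s1 MISS; vc=[13]
#6 0x2d→b5/s1 MISS; vc=[13,11]
#7 0x5c→b11/s1 VC-HIT; vc=[13,5]
#8 0x69→b13/s1 VC-HIT; vc=[11,5]
#9 0x5c→b11/s1 VC-HIT; vc=[13,5]
#10 0x6d→b13/s1 VC-HIT; vc=[11,5]
#11 0x6c→b13/s1 L1-HIT; vc=[11,5]
#12 0x5c→b11/s1 VC-HIT; vc=[13,5]

SEQ = [MISS, L1-HIT, L1-HIT, L1-HIT, L1-HIT, MISS, MISS, VC-HIT, VC-HIT, VC-HIT, VC-HIT, L1-HIT, VC-HIT]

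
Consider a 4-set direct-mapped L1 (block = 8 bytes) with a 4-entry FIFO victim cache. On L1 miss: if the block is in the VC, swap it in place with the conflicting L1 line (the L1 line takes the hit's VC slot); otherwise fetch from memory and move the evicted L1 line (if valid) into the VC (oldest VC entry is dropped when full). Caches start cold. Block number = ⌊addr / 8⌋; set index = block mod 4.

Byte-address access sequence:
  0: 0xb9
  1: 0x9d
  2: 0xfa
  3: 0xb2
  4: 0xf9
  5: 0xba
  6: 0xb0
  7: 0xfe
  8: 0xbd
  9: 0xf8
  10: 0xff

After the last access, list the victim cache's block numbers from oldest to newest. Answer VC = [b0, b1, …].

VC = [23, 19]

0: 0xb9 (blk 23, set 3) → MISS  vc=[]
1: 0x9d (blk 19, set 3) → MISS  vc=[23]
2: 0xfa (blk 31, set 3) → MISS  vc=[23, 19]
3: 0xb2 (blk 22, set 2) → MISS  vc=[23, 19]
4: 0xf9 (blk 31, set 3) → L1-HIT  vc=[23, 19]
5: 0xba (blk 23, set 3) → VC-HIT  vc=[31, 19]
6: 0xb0 (blk 22, set 2) → L1-HIT  vc=[31, 19]
7: 0xfe (blk 31, set 3) → VC-HIT  vc=[23, 19]
8: 0xbd (blk 23, set 3) → VC-HIT  vc=[31, 19]
9: 0xf8 (blk 31, set 3) → VC-HIT  vc=[23, 19]
10: 0xff (blk 31, set 3) → L1-HIT  vc=[23, 19]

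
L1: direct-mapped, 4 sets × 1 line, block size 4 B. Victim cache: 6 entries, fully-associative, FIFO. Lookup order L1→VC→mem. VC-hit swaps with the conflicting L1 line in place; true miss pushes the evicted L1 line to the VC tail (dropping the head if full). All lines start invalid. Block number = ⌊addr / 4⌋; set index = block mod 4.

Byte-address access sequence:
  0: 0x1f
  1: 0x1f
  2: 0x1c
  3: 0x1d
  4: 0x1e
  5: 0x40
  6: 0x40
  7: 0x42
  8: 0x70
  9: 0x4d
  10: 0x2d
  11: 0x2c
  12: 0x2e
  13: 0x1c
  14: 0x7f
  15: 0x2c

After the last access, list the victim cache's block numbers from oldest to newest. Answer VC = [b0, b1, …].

VC = [16, 31, 19, 7]

  [0] addr=0x1f blk=7 s=3: MISS | VC []
  [1] addr=0x1f blk=7 s=3: L1-HIT | VC []
  [2] addr=0x1c blk=7 s=3: L1-HIT | VC []
  [3] addr=0x1d blk=7 s=3: L1-HIT | VC []
  [4] addr=0x1e blk=7 s=3: L1-HIT | VC []
  [5] addr=0x40 blk=16 s=0: MISS | VC []
  [6] addr=0x40 blk=16 s=0: L1-HIT | VC []
  [7] addr=0x42 blk=16 s=0: L1-HIT | VC []
  [8] addr=0x70 blk=28 s=0: MISS | VC [16]
  [9] addr=0x4d blk=19 s=3: MISS | VC [16, 7]
  [10] addr=0x2d blk=11 s=3: MISS | VC [16, 7, 19]
  [11] addr=0x2c blk=11 s=3: L1-HIT | VC [16, 7, 19]
  [12] addr=0x2e blk=11 s=3: L1-HIT | VC [16, 7, 19]
  [13] addr=0x1c blk=7 s=3: VC-HIT | VC [16, 11, 19]
  [14] addr=0x7f blk=31 s=3: MISS | VC [16, 11, 19, 7]
  [15] addr=0x2c blk=11 s=3: VC-HIT | VC [16, 31, 19, 7]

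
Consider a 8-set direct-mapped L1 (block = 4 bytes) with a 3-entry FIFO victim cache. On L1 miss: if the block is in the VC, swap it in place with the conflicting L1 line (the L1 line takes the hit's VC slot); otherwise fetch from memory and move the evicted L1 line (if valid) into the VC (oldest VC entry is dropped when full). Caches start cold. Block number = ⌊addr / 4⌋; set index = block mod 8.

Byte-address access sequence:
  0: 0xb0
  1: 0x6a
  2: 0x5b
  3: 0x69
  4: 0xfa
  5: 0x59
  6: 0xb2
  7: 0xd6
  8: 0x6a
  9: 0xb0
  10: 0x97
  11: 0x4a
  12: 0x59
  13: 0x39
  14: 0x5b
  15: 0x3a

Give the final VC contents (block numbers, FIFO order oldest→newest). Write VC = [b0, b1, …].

0: 0xb0 (blk 44, set 4) → MISS  vc=[]
1: 0x6a (blk 26, set 2) → MISS  vc=[]
2: 0x5b (blk 22, set 6) → MISS  vc=[]
3: 0x69 (blk 26, set 2) → L1-HIT  vc=[]
4: 0xfa (blk 62, set 6) → MISS  vc=[22]
5: 0x59 (blk 22, set 6) → VC-HIT  vc=[62]
6: 0xb2 (blk 44, set 4) → L1-HIT  vc=[62]
7: 0xd6 (blk 53, set 5) → MISS  vc=[62]
8: 0x6a (blk 26, set 2) → L1-HIT  vc=[62]
9: 0xb0 (blk 44, set 4) → L1-HIT  vc=[62]
10: 0x97 (blk 37, set 5) → MISS  vc=[62, 53]
11: 0x4a (blk 18, set 2) → MISS  vc=[62, 53, 26]
12: 0x59 (blk 22, set 6) → L1-HIT  vc=[62, 53, 26]
13: 0x39 (blk 14, set 6) → MISS  vc=[53, 26, 22]
14: 0x5b (blk 22, set 6) → VC-HIT  vc=[53, 26, 14]
15: 0x3a (blk 14, set 6) → VC-HIT  vc=[53, 26, 22]

VC = [53, 26, 22]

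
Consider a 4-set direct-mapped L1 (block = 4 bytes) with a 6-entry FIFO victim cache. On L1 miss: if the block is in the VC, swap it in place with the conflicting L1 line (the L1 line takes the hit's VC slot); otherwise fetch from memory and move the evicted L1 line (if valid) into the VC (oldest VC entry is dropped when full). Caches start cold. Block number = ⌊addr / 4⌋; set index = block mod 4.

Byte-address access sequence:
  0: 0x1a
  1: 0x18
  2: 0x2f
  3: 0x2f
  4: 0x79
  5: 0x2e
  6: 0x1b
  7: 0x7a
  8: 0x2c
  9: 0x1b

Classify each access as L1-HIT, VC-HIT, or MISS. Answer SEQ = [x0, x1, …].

#0 0x1a→b6/s2 MISS; vc=[]
#1 0x18→b6/s2 L1-HIT; vc=[]
#2 0x2f→b11/s3 MISS; vc=[]
#3 0x2f→b11/s3 L1-HIT; vc=[]
#4 0x79→b30/s2 MISS; vc=[6]
#5 0x2e→b11/s3 L1-HIT; vc=[6]
#6 0x1b→b6/s2 VC-HIT; vc=[30]
#7 0x7a→b30/s2 VC-HIT; vc=[6]
#8 0x2c→b11/s3 L1-HIT; vc=[6]
#9 0x1b→b6/s2 VC-HIT; vc=[30]

SEQ = [MISS, L1-HIT, MISS, L1-HIT, MISS, L1-HIT, VC-HIT, VC-HIT, L1-HIT, VC-HIT]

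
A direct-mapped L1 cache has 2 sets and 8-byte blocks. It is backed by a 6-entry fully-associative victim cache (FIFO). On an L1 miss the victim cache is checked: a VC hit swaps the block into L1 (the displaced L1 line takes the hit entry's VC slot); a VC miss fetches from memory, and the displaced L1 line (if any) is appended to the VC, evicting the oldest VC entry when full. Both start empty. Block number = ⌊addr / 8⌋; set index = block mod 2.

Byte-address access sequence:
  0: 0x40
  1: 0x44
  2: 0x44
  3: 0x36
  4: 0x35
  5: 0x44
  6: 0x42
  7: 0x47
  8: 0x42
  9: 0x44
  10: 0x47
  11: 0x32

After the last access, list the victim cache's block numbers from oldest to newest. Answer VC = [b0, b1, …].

VC = [8]

  [0] addr=0x40 blk=8 s=0: MISS | VC []
  [1] addr=0x44 blk=8 s=0: L1-HIT | VC []
  [2] addr=0x44 blk=8 s=0: L1-HIT | VC []
  [3] addr=0x36 blk=6 s=0: MISS | VC [8]
  [4] addr=0x35 blk=6 s=0: L1-HIT | VC [8]
  [5] addr=0x44 blk=8 s=0: VC-HIT | VC [6]
  [6] addr=0x42 blk=8 s=0: L1-HIT | VC [6]
  [7] addr=0x47 blk=8 s=0: L1-HIT | VC [6]
  [8] addr=0x42 blk=8 s=0: L1-HIT | VC [6]
  [9] addr=0x44 blk=8 s=0: L1-HIT | VC [6]
  [10] addr=0x47 blk=8 s=0: L1-HIT | VC [6]
  [11] addr=0x32 blk=6 s=0: VC-HIT | VC [8]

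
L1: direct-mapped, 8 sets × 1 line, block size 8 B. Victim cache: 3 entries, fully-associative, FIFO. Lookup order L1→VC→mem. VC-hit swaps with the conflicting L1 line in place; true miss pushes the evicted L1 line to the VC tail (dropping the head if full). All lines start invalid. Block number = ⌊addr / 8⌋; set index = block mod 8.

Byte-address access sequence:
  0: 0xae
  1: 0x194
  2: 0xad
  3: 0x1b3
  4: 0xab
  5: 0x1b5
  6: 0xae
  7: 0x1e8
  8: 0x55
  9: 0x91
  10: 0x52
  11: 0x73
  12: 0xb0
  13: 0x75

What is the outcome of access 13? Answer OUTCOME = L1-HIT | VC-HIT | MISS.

0: 0xae (blk 21, set 5) → MISS  vc=[]
1: 0x194 (blk 50, set 2) → MISS  vc=[]
2: 0xad (blk 21, set 5) → L1-HIT  vc=[]
3: 0x1b3 (blk 54, set 6) → MISS  vc=[]
4: 0xab (blk 21, set 5) → L1-HIT  vc=[]
5: 0x1b5 (blk 54, set 6) → L1-HIT  vc=[]
6: 0xae (blk 21, set 5) → L1-HIT  vc=[]
7: 0x1e8 (blk 61, set 5) → MISS  vc=[21]
8: 0x55 (blk 10, set 2) → MISS  vc=[21, 50]
9: 0x91 (blk 18, set 2) → MISS  vc=[21, 50, 10]
10: 0x52 (blk 10, set 2) → VC-HIT  vc=[21, 50, 18]
11: 0x73 (blk 14, set 6) → MISS  vc=[50, 18, 54]
12: 0xb0 (blk 22, set 6) → MISS  vc=[18, 54, 14]
13: 0x75 (blk 14, set 6) → VC-HIT  vc=[18, 54, 22]

OUTCOME = VC-HIT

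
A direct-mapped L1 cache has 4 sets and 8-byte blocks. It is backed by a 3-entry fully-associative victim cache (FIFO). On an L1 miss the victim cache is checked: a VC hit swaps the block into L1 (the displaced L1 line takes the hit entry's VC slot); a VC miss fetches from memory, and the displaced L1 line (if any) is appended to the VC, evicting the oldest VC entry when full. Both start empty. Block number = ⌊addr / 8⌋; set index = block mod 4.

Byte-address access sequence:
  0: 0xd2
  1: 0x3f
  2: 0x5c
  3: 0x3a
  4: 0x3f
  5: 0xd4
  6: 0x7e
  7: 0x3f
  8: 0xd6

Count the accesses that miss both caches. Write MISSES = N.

#0 0xd2→b26/s2 MISS; vc=[]
#1 0x3f→b7/s3 MISS; vc=[]
#2 0x5c→b11/s3 MISS; vc=[7]
#3 0x3a→b7/s3 VC-HIT; vc=[11]
#4 0x3f→b7/s3 L1-HIT; vc=[11]
#5 0xd4→b26/s2 L1-HIT; vc=[11]
#6 0x7e→b15/s3 MISS; vc=[11,7]
#7 0x3f→b7/s3 VC-HIT; vc=[11,15]
#8 0xd6→b26/s2 L1-HIT; vc=[11,15]

MISSES = 4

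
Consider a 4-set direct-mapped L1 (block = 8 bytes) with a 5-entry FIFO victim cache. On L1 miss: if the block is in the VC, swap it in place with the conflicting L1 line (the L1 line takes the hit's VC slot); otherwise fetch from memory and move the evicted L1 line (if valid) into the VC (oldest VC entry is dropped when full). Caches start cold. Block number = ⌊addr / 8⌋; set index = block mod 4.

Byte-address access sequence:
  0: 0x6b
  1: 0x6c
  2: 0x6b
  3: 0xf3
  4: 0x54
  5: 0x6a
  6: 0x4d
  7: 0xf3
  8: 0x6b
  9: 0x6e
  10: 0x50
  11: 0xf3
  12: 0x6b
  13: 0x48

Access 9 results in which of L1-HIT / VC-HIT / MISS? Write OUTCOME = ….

OUTCOME = L1-HIT

0: 0x6b (blk 13, set 1) → MISS  vc=[]
1: 0x6c (blk 13, set 1) → L1-HIT  vc=[]
2: 0x6b (blk 13, set 1) → L1-HIT  vc=[]
3: 0xf3 (blk 30, set 2) → MISS  vc=[]
4: 0x54 (blk 10, set 2) → MISS  vc=[30]
5: 0x6a (blk 13, set 1) → L1-HIT  vc=[30]
6: 0x4d (blk 9, set 1) → MISS  vc=[30, 13]
7: 0xf3 (blk 30, set 2) → VC-HIT  vc=[10, 13]
8: 0x6b (blk 13, set 1) → VC-HIT  vc=[10, 9]
9: 0x6e (blk 13, set 1) → L1-HIT  vc=[10, 9]
10: 0x50 (blk 10, set 2) → VC-HIT  vc=[30, 9]
11: 0xf3 (blk 30, set 2) → VC-HIT  vc=[10, 9]
12: 0x6b (blk 13, set 1) → L1-HIT  vc=[10, 9]
13: 0x48 (blk 9, set 1) → VC-HIT  vc=[10, 13]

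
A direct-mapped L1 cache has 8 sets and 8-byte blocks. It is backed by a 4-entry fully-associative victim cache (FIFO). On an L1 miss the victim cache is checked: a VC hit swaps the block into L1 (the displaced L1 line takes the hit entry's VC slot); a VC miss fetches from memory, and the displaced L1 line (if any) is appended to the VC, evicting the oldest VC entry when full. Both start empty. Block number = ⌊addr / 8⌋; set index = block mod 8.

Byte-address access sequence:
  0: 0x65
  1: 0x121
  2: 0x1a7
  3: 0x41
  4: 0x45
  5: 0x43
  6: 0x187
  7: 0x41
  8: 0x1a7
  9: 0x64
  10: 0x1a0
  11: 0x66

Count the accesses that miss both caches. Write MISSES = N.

MISSES = 5

0: 0x65 (blk 12, set 4) → MISS  vc=[]
1: 0x121 (blk 36, set 4) → MISS  vc=[12]
2: 0x1a7 (blk 52, set 4) → MISS  vc=[12, 36]
3: 0x41 (blk 8, set 0) → MISS  vc=[12, 36]
4: 0x45 (blk 8, set 0) → L1-HIT  vc=[12, 36]
5: 0x43 (blk 8, set 0) → L1-HIT  vc=[12, 36]
6: 0x187 (blk 48, set 0) → MISS  vc=[12, 36, 8]
7: 0x41 (blk 8, set 0) → VC-HIT  vc=[12, 36, 48]
8: 0x1a7 (blk 52, set 4) → L1-HIT  vc=[12, 36, 48]
9: 0x64 (blk 12, set 4) → VC-HIT  vc=[52, 36, 48]
10: 0x1a0 (blk 52, set 4) → VC-HIT  vc=[12, 36, 48]
11: 0x66 (blk 12, set 4) → VC-HIT  vc=[52, 36, 48]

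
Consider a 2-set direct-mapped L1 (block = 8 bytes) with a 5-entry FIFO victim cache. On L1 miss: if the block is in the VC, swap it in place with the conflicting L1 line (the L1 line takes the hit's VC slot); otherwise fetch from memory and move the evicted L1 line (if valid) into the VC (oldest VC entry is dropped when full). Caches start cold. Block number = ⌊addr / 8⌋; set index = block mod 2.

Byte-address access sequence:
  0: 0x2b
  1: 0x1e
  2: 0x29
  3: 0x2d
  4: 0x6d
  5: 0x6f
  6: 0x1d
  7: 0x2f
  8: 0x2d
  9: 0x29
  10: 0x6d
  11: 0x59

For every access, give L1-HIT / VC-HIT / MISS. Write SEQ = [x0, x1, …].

  [0] addr=0x2b blk=5 s=1: MISS | VC []
  [1] addr=0x1e blk=3 s=1: MISS | VC [5]
  [2] addr=0x29 blk=5 s=1: VC-HIT | VC [3]
  [3] addr=0x2d blk=5 s=1: L1-HIT | VC [3]
  [4] addr=0x6d blk=13 s=1: MISS | VC [3, 5]
  [5] addr=0x6f blk=13 s=1: L1-HIT | VC [3, 5]
  [6] addr=0x1d blk=3 s=1: VC-HIT | VC [13, 5]
  [7] addr=0x2f blk=5 s=1: VC-HIT | VC [13, 3]
  [8] addr=0x2d blk=5 s=1: L1-HIT | VC [13, 3]
  [9] addr=0x29 blk=5 s=1: L1-HIT | VC [13, 3]
  [10] addr=0x6d blk=13 s=1: VC-HIT | VC [5, 3]
  [11] addr=0x59 blk=11 s=1: MISS | VC [5, 3, 13]

SEQ = [MISS, MISS, VC-HIT, L1-HIT, MISS, L1-HIT, VC-HIT, VC-HIT, L1-HIT, L1-HIT, VC-HIT, MISS]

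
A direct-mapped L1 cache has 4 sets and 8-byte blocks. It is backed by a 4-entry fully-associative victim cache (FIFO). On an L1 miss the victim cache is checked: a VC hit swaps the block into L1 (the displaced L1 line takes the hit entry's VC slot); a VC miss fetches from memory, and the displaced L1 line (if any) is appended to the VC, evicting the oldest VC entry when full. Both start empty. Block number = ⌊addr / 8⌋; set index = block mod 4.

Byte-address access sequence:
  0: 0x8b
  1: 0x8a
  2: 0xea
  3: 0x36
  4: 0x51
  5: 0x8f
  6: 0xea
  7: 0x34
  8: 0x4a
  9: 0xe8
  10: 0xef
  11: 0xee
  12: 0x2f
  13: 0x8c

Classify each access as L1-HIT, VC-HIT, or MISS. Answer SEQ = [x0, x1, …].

0: 0x8b (blk 17, set 1) → MISS  vc=[]
1: 0x8a (blk 17, set 1) → L1-HIT  vc=[]
2: 0xea (blk 29, set 1) → MISS  vc=[17]
3: 0x36 (blk 6, set 2) → MISS  vc=[17]
4: 0x51 (blk 10, set 2) → MISS  vc=[17, 6]
5: 0x8f (blk 17, set 1) → VC-HIT  vc=[29, 6]
6: 0xea (blk 29, set 1) → VC-HIT  vc=[17, 6]
7: 0x34 (blk 6, set 2) → VC-HIT  vc=[17, 10]
8: 0x4a (blk 9, set 1) → MISS  vc=[17, 10, 29]
9: 0xe8 (blk 29, set 1) → VC-HIT  vc=[17, 10, 9]
10: 0xef (blk 29, set 1) → L1-HIT  vc=[17, 10, 9]
11: 0xee (blk 29, set 1) → L1-HIT  vc=[17, 10, 9]
12: 0x2f (blk 5, set 1) → MISS  vc=[17, 10, 9, 29]
13: 0x8c (blk 17, set 1) → VC-HIT  vc=[5, 10, 9, 29]

SEQ = [MISS, L1-HIT, MISS, MISS, MISS, VC-HIT, VC-HIT, VC-HIT, MISS, VC-HIT, L1-HIT, L1-HIT, MISS, VC-HIT]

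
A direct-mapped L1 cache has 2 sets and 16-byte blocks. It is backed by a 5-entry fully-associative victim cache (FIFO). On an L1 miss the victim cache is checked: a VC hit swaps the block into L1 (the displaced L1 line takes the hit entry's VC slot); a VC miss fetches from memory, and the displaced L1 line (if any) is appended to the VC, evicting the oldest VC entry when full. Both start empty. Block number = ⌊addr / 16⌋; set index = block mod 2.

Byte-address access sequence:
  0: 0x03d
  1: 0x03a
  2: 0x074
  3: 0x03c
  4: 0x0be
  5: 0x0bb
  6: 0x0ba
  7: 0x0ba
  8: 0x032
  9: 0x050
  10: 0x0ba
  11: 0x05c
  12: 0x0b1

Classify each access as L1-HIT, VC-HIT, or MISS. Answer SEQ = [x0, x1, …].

SEQ = [MISS, L1-HIT, MISS, VC-HIT, MISS, L1-HIT, L1-HIT, L1-HIT, VC-HIT, MISS, VC-HIT, VC-HIT, VC-HIT]

  [0] addr=0x3d blk=3 s=1: MISS | VC []
  [1] addr=0x3a blk=3 s=1: L1-HIT | VC []
  [2] addr=0x74 blk=7 s=1: MISS | VC [3]
  [3] addr=0x3c blk=3 s=1: VC-HIT | VC [7]
  [4] addr=0xbe blk=11 s=1: MISS | VC [7, 3]
  [5] addr=0xbb blk=11 s=1: L1-HIT | VC [7, 3]
  [6] addr=0xba blk=11 s=1: L1-HIT | VC [7, 3]
  [7] addr=0xba blk=11 s=1: L1-HIT | VC [7, 3]
  [8] addr=0x32 blk=3 s=1: VC-HIT | VC [7, 11]
  [9] addr=0x50 blk=5 s=1: MISS | VC [7, 11, 3]
  [10] addr=0xba blk=11 s=1: VC-HIT | VC [7, 5, 3]
  [11] addr=0x5c blk=5 s=1: VC-HIT | VC [7, 11, 3]
  [12] addr=0xb1 blk=11 s=1: VC-HIT | VC [7, 5, 3]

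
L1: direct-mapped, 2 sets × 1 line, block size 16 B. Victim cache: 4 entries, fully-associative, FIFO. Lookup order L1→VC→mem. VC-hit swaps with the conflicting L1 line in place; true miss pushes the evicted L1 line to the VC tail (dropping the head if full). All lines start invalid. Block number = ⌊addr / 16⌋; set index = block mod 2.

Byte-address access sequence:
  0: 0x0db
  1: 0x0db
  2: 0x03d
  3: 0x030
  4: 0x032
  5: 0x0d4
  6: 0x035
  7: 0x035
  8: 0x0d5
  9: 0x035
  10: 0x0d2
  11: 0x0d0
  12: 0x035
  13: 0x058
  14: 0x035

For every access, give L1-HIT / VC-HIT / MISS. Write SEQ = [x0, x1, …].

0: 0xdb (blk 13, set 1) → MISS  vc=[]
1: 0xdb (blk 13, set 1) → L1-HIT  vc=[]
2: 0x3d (blk 3, set 1) → MISS  vc=[13]
3: 0x30 (blk 3, set 1) → L1-HIT  vc=[13]
4: 0x32 (blk 3, set 1) → L1-HIT  vc=[13]
5: 0xd4 (blk 13, set 1) → VC-HIT  vc=[3]
6: 0x35 (blk 3, set 1) → VC-HIT  vc=[13]
7: 0x35 (blk 3, set 1) → L1-HIT  vc=[13]
8: 0xd5 (blk 13, set 1) → VC-HIT  vc=[3]
9: 0x35 (blk 3, set 1) → VC-HIT  vc=[13]
10: 0xd2 (blk 13, set 1) → VC-HIT  vc=[3]
11: 0xd0 (blk 13, set 1) → L1-HIT  vc=[3]
12: 0x35 (blk 3, set 1) → VC-HIT  vc=[13]
13: 0x58 (blk 5, set 1) → MISS  vc=[13, 3]
14: 0x35 (blk 3, set 1) → VC-HIT  vc=[13, 5]

SEQ = [MISS, L1-HIT, MISS, L1-HIT, L1-HIT, VC-HIT, VC-HIT, L1-HIT, VC-HIT, VC-HIT, VC-HIT, L1-HIT, VC-HIT, MISS, VC-HIT]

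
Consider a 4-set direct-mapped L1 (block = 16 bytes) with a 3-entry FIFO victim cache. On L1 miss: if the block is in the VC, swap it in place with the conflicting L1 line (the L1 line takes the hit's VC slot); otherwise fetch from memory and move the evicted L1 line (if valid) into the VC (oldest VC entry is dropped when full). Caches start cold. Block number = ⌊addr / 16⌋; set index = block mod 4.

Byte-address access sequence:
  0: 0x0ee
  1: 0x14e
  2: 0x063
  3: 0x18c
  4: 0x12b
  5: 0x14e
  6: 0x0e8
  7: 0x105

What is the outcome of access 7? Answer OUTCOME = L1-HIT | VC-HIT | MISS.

OUTCOME = MISS

#0 0xee→b14/s2 MISS; vc=[]
#1 0x14e→b20/s0 MISS; vc=[]
#2 0x63→b6/s2 MISS; vc=[14]
#3 0x18c→b24/s0 MISS; vc=[14,20]
#4 0x12b→b18/s2 MISS; vc=[14,20,6]
#5 0x14e→b20/s0 VC-HIT; vc=[14,24,6]
#6 0xe8→b14/s2 VC-HIT; vc=[18,24,6]
#7 0x105→b16/s0 MISS; vc=[24,6,20]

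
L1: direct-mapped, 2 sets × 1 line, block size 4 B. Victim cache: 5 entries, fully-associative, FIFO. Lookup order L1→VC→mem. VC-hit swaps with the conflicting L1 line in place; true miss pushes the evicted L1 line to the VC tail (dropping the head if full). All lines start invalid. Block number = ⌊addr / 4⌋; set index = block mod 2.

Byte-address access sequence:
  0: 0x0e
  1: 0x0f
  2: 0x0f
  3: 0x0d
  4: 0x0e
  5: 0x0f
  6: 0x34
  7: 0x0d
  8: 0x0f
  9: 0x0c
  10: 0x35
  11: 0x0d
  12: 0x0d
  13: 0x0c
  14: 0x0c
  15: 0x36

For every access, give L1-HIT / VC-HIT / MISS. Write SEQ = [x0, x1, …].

  [0] addr=0xe blk=3 s=1: MISS | VC []
  [1] addr=0xf blk=3 s=1: L1-HIT | VC []
  [2] addr=0xf blk=3 s=1: L1-HIT | VC []
  [3] addr=0xd blk=3 s=1: L1-HIT | VC []
  [4] addr=0xe blk=3 s=1: L1-HIT | VC []
  [5] addr=0xf blk=3 s=1: L1-HIT | VC []
  [6] addr=0x34 blk=13 s=1: MISS | VC [3]
  [7] addr=0xd blk=3 s=1: VC-HIT | VC [13]
  [8] addr=0xf blk=3 s=1: L1-HIT | VC [13]
  [9] addr=0xc blk=3 s=1: L1-HIT | VC [13]
  [10] addr=0x35 blk=13 s=1: VC-HIT | VC [3]
  [11] addr=0xd blk=3 s=1: VC-HIT | VC [13]
  [12] addr=0xd blk=3 s=1: L1-HIT | VC [13]
  [13] addr=0xc blk=3 s=1: L1-HIT | VC [13]
  [14] addr=0xc blk=3 s=1: L1-HIT | VC [13]
  [15] addr=0x36 blk=13 s=1: VC-HIT | VC [3]

SEQ = [MISS, L1-HIT, L1-HIT, L1-HIT, L1-HIT, L1-HIT, MISS, VC-HIT, L1-HIT, L1-HIT, VC-HIT, VC-HIT, L1-HIT, L1-HIT, L1-HIT, VC-HIT]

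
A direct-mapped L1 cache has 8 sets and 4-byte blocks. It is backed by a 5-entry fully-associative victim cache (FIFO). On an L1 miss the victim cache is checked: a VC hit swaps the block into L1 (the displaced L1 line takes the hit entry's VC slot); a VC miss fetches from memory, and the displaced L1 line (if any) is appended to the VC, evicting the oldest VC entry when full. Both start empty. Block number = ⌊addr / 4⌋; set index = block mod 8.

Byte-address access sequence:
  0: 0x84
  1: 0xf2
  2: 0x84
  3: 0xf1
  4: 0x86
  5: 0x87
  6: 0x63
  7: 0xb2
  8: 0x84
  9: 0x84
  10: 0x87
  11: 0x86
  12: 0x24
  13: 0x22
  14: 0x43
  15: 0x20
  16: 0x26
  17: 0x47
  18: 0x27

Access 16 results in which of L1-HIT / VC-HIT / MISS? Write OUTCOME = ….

OUTCOME = L1-HIT

  [0] addr=0x84 blk=33 s=1: MISS | VC []
  [1] addr=0xf2 blk=60 s=4: MISS | VC []
  [2] addr=0x84 blk=33 s=1: L1-HIT | VC []
  [3] addr=0xf1 blk=60 s=4: L1-HIT | VC []
  [4] addr=0x86 blk=33 s=1: L1-HIT | VC []
  [5] addr=0x87 blk=33 s=1: L1-HIT | VC []
  [6] addr=0x63 blk=24 s=0: MISS | VC []
  [7] addr=0xb2 blk=44 s=4: MISS | VC [60]
  [8] addr=0x84 blk=33 s=1: L1-HIT | VC [60]
  [9] addr=0x84 blk=33 s=1: L1-HIT | VC [60]
  [10] addr=0x87 blk=33 s=1: L1-HIT | VC [60]
  [11] addr=0x86 blk=33 s=1: L1-HIT | VC [60]
  [12] addr=0x24 blk=9 s=1: MISS | VC [60, 33]
  [13] addr=0x22 blk=8 s=0: MISS | VC [60, 33, 24]
  [14] addr=0x43 blk=16 s=0: MISS | VC [60, 33, 24, 8]
  [15] addr=0x20 blk=8 s=0: VC-HIT | VC [60, 33, 24, 16]
  [16] addr=0x26 blk=9 s=1: L1-HIT | VC [60, 33, 24, 16]
  [17] addr=0x47 blk=17 s=1: MISS | VC [60, 33, 24, 16, 9]
  [18] addr=0x27 blk=9 s=1: VC-HIT | VC [60, 33, 24, 16, 17]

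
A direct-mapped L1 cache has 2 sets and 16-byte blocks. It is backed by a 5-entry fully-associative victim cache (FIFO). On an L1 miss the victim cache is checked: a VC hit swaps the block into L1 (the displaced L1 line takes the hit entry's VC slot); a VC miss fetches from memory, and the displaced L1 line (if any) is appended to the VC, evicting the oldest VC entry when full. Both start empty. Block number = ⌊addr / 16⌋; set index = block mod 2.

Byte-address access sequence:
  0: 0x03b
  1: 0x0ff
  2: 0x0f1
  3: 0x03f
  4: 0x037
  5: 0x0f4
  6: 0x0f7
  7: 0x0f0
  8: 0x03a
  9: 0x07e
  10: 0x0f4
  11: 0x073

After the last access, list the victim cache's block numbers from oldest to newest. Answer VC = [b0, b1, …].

VC = [15, 3]

0: 0x3b (blk 3, set 1) → MISS  vc=[]
1: 0xff (blk 15, set 1) → MISS  vc=[3]
2: 0xf1 (blk 15, set 1) → L1-HIT  vc=[3]
3: 0x3f (blk 3, set 1) → VC-HIT  vc=[15]
4: 0x37 (blk 3, set 1) → L1-HIT  vc=[15]
5: 0xf4 (blk 15, set 1) → VC-HIT  vc=[3]
6: 0xf7 (blk 15, set 1) → L1-HIT  vc=[3]
7: 0xf0 (blk 15, set 1) → L1-HIT  vc=[3]
8: 0x3a (blk 3, set 1) → VC-HIT  vc=[15]
9: 0x7e (blk 7, set 1) → MISS  vc=[15, 3]
10: 0xf4 (blk 15, set 1) → VC-HIT  vc=[7, 3]
11: 0x73 (blk 7, set 1) → VC-HIT  vc=[15, 3]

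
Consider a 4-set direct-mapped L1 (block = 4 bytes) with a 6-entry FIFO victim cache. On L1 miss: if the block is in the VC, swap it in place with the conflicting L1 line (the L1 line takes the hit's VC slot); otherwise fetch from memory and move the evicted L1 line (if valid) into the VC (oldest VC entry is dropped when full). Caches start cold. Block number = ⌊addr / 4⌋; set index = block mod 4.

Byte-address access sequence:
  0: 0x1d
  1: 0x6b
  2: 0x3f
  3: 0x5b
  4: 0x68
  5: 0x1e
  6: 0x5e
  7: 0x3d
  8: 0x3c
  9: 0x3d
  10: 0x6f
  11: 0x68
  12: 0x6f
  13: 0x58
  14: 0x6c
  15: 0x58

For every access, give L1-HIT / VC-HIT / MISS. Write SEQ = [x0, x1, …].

0: 0x1d (blk 7, set 3) → MISS  vc=[]
1: 0x6b (blk 26, set 2) → MISS  vc=[]
2: 0x3f (blk 15, set 3) → MISS  vc=[7]
3: 0x5b (blk 22, set 2) → MISS  vc=[7, 26]
4: 0x68 (blk 26, set 2) → VC-HIT  vc=[7, 22]
5: 0x1e (blk 7, set 3) → VC-HIT  vc=[15, 22]
6: 0x5e (blk 23, set 3) → MISS  vc=[15, 22, 7]
7: 0x3d (blk 15, set 3) → VC-HIT  vc=[23, 22, 7]
8: 0x3c (blk 15, set 3) → L1-HIT  vc=[23, 22, 7]
9: 0x3d (blk 15, set 3) → L1-HIT  vc=[23, 22, 7]
10: 0x6f (blk 27, set 3) → MISS  vc=[23, 22, 7, 15]
11: 0x68 (blk 26, set 2) → L1-HIT  vc=[23, 22, 7, 15]
12: 0x6f (blk 27, set 3) → L1-HIT  vc=[23, 22, 7, 15]
13: 0x58 (blk 22, set 2) → VC-HIT  vc=[23, 26, 7, 15]
14: 0x6c (blk 27, set 3) → L1-HIT  vc=[23, 26, 7, 15]
15: 0x58 (blk 22, set 2) → L1-HIT  vc=[23, 26, 7, 15]

SEQ = [MISS, MISS, MISS, MISS, VC-HIT, VC-HIT, MISS, VC-HIT, L1-HIT, L1-HIT, MISS, L1-HIT, L1-HIT, VC-HIT, L1-HIT, L1-HIT]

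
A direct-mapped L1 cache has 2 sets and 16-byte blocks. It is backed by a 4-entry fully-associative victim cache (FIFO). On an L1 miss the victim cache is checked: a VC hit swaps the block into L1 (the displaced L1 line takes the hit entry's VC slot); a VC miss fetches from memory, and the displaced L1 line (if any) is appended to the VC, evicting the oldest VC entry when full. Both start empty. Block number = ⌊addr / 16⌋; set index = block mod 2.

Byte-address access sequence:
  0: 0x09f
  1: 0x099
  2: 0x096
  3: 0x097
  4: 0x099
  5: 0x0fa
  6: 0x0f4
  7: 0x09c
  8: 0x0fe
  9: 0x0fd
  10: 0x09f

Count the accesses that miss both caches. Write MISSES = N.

MISSES = 2

#0 0x9f→b9/s1 MISS; vc=[]
#1 0x99→b9/s1 L1-HIT; vc=[]
#2 0x96→b9/s1 L1-HIT; vc=[]
#3 0x97→b9/s1 L1-HIT; vc=[]
#4 0x99→b9/s1 L1-HIT; vc=[]
#5 0xfa→b15/s1 MISS; vc=[9]
#6 0xf4→b15/s1 L1-HIT; vc=[9]
#7 0x9c→b9/s1 VC-HIT; vc=[15]
#8 0xfe→b15/s1 VC-HIT; vc=[9]
#9 0xfd→b15/s1 L1-HIT; vc=[9]
#10 0x9f→b9/s1 VC-HIT; vc=[15]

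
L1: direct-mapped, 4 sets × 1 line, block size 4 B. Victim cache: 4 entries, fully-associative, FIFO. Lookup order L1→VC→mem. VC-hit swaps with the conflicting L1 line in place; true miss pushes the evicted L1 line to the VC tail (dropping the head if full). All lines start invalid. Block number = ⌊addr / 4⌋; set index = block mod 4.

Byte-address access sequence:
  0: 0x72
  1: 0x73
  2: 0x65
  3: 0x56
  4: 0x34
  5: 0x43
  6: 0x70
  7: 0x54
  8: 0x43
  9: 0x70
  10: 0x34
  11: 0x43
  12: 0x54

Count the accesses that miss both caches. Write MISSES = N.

MISSES = 5

0: 0x72 (blk 28, set 0) → MISS  vc=[]
1: 0x73 (blk 28, set 0) → L1-HIT  vc=[]
2: 0x65 (blk 25, set 1) → MISS  vc=[]
3: 0x56 (blk 21, set 1) → MISS  vc=[25]
4: 0x34 (blk 13, set 1) → MISS  vc=[25, 21]
5: 0x43 (blk 16, set 0) → MISS  vc=[25, 21, 28]
6: 0x70 (blk 28, set 0) → VC-HIT  vc=[25, 21, 16]
7: 0x54 (blk 21, set 1) → VC-HIT  vc=[25, 13, 16]
8: 0x43 (blk 16, set 0) → VC-HIT  vc=[25, 13, 28]
9: 0x70 (blk 28, set 0) → VC-HIT  vc=[25, 13, 16]
10: 0x34 (blk 13, set 1) → VC-HIT  vc=[25, 21, 16]
11: 0x43 (blk 16, set 0) → VC-HIT  vc=[25, 21, 28]
12: 0x54 (blk 21, set 1) → VC-HIT  vc=[25, 13, 28]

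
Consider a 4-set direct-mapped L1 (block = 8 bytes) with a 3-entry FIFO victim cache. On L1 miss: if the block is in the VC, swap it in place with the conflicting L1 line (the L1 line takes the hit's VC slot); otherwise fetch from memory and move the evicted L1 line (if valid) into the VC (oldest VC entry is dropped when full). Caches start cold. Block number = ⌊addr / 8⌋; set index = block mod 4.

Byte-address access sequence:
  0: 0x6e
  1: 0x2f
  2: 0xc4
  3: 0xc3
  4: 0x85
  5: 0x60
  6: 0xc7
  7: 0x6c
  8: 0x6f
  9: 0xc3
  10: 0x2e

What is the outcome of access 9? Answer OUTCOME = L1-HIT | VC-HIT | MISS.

OUTCOME = L1-HIT

#0 0x6e→b13/s1 MISS; vc=[]
#1 0x2f→b5/s1 MISS; vc=[13]
#2 0xc4→b24/s0 MISS; vc=[13]
#3 0xc3→b24/s0 L1-HIT; vc=[13]
#4 0x85→b16/s0 MISS; vc=[13,24]
#5 0x60→b12/s0 MISS; vc=[13,24,16]
#6 0xc7→b24/s0 VC-HIT; vc=[13,12,16]
#7 0x6c→b13/s1 VC-HIT; vc=[5,12,16]
#8 0x6f→b13/s1 L1-HIT; vc=[5,12,16]
#9 0xc3→b24/s0 L1-HIT; vc=[5,12,16]
#10 0x2e→b5/s1 VC-HIT; vc=[13,12,16]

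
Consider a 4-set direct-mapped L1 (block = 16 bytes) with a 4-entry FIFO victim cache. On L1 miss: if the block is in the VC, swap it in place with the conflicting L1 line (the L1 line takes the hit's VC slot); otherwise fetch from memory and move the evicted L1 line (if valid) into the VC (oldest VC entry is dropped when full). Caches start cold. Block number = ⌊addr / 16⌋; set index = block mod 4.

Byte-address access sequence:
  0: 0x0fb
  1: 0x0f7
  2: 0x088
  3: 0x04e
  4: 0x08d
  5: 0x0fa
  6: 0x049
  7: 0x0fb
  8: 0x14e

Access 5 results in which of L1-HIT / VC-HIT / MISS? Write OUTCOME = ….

OUTCOME = L1-HIT

  [0] addr=0xfb blk=15 s=3: MISS | VC []
  [1] addr=0xf7 blk=15 s=3: L1-HIT | VC []
  [2] addr=0x88 blk=8 s=0: MISS | VC []
  [3] addr=0x4e blk=4 s=0: MISS | VC [8]
  [4] addr=0x8d blk=8 s=0: VC-HIT | VC [4]
  [5] addr=0xfa blk=15 s=3: L1-HIT | VC [4]
  [6] addr=0x49 blk=4 s=0: VC-HIT | VC [8]
  [7] addr=0xfb blk=15 s=3: L1-HIT | VC [8]
  [8] addr=0x14e blk=20 s=0: MISS | VC [8, 4]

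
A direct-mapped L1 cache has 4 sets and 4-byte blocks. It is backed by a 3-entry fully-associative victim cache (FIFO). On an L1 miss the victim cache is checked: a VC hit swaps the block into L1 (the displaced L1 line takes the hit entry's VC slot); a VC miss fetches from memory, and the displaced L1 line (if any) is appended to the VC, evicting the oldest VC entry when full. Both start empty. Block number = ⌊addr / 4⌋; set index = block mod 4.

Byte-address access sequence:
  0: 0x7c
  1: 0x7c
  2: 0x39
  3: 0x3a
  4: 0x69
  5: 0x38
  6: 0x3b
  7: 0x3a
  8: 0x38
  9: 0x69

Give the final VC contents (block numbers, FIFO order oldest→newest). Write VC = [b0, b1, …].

  [0] addr=0x7c blk=31 s=3: MISS | VC []
  [1] addr=0x7c blk=31 s=3: L1-HIT | VC []
  [2] addr=0x39 blk=14 s=2: MISS | VC []
  [3] addr=0x3a blk=14 s=2: L1-HIT | VC []
  [4] addr=0x69 blk=26 s=2: MISS | VC [14]
  [5] addr=0x38 blk=14 s=2: VC-HIT | VC [26]
  [6] addr=0x3b blk=14 s=2: L1-HIT | VC [26]
  [7] addr=0x3a blk=14 s=2: L1-HIT | VC [26]
  [8] addr=0x38 blk=14 s=2: L1-HIT | VC [26]
  [9] addr=0x69 blk=26 s=2: VC-HIT | VC [14]

VC = [14]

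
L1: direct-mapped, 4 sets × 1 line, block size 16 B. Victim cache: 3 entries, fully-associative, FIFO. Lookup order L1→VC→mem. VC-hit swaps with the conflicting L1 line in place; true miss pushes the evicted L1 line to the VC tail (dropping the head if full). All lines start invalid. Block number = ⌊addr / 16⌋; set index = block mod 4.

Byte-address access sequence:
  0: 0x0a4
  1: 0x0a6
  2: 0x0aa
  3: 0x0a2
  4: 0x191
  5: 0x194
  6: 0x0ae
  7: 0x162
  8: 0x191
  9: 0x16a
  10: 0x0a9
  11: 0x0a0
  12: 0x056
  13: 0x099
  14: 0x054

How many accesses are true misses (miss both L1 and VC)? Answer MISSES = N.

MISSES = 5

#0 0xa4→b10/s2 MISS; vc=[]
#1 0xa6→b10/s2 L1-HIT; vc=[]
#2 0xaa→b10/s2 L1-HIT; vc=[]
#3 0xa2→b10/s2 L1-HIT; vc=[]
#4 0x191→b25/s1 MISS; vc=[]
#5 0x194→b25/s1 L1-HIT; vc=[]
#6 0xae→b10/s2 L1-HIT; vc=[]
#7 0x162→b22/s2 MISS; vc=[10]
#8 0x191→b25/s1 L1-HIT; vc=[10]
#9 0x16a→b22/s2 L1-HIT; vc=[10]
#10 0xa9→b10/s2 VC-HIT; vc=[22]
#11 0xa0→b10/s2 L1-HIT; vc=[22]
#12 0x56→b5/s1 MISS; vc=[22,25]
#13 0x99→b9/s1 MISS; vc=[22,25,5]
#14 0x54→b5/s1 VC-HIT; vc=[22,25,9]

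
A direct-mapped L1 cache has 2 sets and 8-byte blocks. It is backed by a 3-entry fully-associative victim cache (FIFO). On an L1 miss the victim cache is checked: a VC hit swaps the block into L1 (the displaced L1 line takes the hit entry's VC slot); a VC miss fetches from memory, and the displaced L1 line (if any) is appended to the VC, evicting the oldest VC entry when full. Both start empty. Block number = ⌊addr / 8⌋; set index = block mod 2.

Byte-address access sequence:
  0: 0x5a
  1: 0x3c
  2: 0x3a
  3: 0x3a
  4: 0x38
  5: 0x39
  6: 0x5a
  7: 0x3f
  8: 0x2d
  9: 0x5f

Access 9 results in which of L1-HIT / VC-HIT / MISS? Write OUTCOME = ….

#0 0x5a→b11/s1 MISS; vc=[]
#1 0x3c→b7/s1 MISS; vc=[11]
#2 0x3a→b7/s1 L1-HIT; vc=[11]
#3 0x3a→b7/s1 L1-HIT; vc=[11]
#4 0x38→b7/s1 L1-HIT; vc=[11]
#5 0x39→b7/s1 L1-HIT; vc=[11]
#6 0x5a→b11/s1 VC-HIT; vc=[7]
#7 0x3f→b7/s1 VC-HIT; vc=[11]
#8 0x2d→b5/s1 MISS; vc=[11,7]
#9 0x5f→b11/s1 VC-HIT; vc=[5,7]

OUTCOME = VC-HIT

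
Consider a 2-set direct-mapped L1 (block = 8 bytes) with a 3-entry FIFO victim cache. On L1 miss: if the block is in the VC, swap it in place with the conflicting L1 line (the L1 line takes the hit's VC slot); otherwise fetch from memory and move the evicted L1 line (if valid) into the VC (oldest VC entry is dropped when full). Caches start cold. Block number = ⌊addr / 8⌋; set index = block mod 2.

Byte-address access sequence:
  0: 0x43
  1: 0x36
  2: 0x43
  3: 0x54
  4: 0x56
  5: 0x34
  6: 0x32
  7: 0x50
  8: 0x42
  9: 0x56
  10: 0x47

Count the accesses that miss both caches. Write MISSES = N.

#0 0x43→b8/s0 MISS; vc=[]
#1 0x36→b6/s0 MISS; vc=[8]
#2 0x43→b8/s0 VC-HIT; vc=[6]
#3 0x54→b10/s0 MISS; vc=[6,8]
#4 0x56→b10/s0 L1-HIT; vc=[6,8]
#5 0x34→b6/s0 VC-HIT; vc=[10,8]
#6 0x32→b6/s0 L1-HIT; vc=[10,8]
#7 0x50→b10/s0 VC-HIT; vc=[6,8]
#8 0x42→b8/s0 VC-HIT; vc=[6,10]
#9 0x56→b10/s0 VC-HIT; vc=[6,8]
#10 0x47→b8/s0 VC-HIT; vc=[6,10]

MISSES = 3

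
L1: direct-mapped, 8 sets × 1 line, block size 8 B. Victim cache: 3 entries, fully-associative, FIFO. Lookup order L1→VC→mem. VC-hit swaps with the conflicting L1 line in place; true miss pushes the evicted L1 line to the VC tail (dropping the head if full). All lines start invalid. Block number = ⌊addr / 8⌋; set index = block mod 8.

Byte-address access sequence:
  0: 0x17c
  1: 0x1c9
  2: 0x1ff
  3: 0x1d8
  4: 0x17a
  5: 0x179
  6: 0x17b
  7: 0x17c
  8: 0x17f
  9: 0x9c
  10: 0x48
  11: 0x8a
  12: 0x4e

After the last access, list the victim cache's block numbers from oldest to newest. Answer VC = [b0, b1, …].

VC = [59, 57, 17]

  [0] addr=0x17c blk=47 s=7: MISS | VC []
  [1] addr=0x1c9 blk=57 s=1: MISS | VC []
  [2] addr=0x1ff blk=63 s=7: MISS | VC [47]
  [3] addr=0x1d8 blk=59 s=3: MISS | VC [47]
  [4] addr=0x17a blk=47 s=7: VC-HIT | VC [63]
  [5] addr=0x179 blk=47 s=7: L1-HIT | VC [63]
  [6] addr=0x17b blk=47 s=7: L1-HIT | VC [63]
  [7] addr=0x17c blk=47 s=7: L1-HIT | VC [63]
  [8] addr=0x17f blk=47 s=7: L1-HIT | VC [63]
  [9] addr=0x9c blk=19 s=3: MISS | VC [63, 59]
  [10] addr=0x48 blk=9 s=1: MISS | VC [63, 59, 57]
  [11] addr=0x8a blk=17 s=1: MISS | VC [59, 57, 9]
  [12] addr=0x4e blk=9 s=1: VC-HIT | VC [59, 57, 17]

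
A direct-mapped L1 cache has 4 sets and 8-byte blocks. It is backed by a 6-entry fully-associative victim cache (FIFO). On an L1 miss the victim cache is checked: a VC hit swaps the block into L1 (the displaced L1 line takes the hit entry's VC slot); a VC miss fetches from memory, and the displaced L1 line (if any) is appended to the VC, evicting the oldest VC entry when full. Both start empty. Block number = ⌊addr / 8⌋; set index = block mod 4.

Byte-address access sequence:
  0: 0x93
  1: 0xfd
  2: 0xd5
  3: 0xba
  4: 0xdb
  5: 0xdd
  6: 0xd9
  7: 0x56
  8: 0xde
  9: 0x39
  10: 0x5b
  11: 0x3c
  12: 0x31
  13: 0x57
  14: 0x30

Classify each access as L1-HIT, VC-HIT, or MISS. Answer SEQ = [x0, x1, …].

SEQ = [MISS, MISS, MISS, MISS, MISS, L1-HIT, L1-HIT, MISS, L1-HIT, MISS, MISS, VC-HIT, MISS, VC-HIT, VC-HIT]

#0 0x93→b18/s2 MISS; vc=[]
#1 0xfd→b31/s3 MISS; vc=[]
#2 0xd5→b26/s2 MISS; vc=[18]
#3 0xba→b23/s3 MISS; vc=[18,31]
#4 0xdb→b27/s3 MISS; vc=[18,31,23]
#5 0xdd→b27/s3 L1-HIT; vc=[18,31,23]
#6 0xd9→b27/s3 L1-HIT; vc=[18,31,23]
#7 0x56→b10/s2 MISS; vc=[18,31,23,26]
#8 0xde→b27/s3 L1-HIT; vc=[18,31,23,26]
#9 0x39→b7/s3 MISS; vc=[18,31,23,26,27]
#10 0x5b→b11/s3 MISS; vc=[18,31,23,26,27,7]
#11 0x3c→b7/s3 VC-HIT; vc=[18,31,23,26,27,11]
#12 0x31→b6/s2 MISS; vc=[31,23,26,27,11,10]
#13 0x57→b10/s2 VC-HIT; vc=[31,23,26,27,11,6]
#14 0x30→b6/s2 VC-HIT; vc=[31,23,26,27,11,10]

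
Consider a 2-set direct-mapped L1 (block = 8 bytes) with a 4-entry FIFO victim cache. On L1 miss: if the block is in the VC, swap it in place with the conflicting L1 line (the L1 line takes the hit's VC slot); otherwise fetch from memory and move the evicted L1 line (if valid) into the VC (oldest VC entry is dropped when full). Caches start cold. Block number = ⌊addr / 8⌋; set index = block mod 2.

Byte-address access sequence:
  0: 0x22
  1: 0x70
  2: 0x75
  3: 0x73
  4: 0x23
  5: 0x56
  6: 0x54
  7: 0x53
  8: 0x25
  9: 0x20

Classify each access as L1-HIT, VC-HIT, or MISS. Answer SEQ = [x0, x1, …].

SEQ = [MISS, MISS, L1-HIT, L1-HIT, VC-HIT, MISS, L1-HIT, L1-HIT, VC-HIT, L1-HIT]

0: 0x22 (blk 4, set 0) → MISS  vc=[]
1: 0x70 (blk 14, set 0) → MISS  vc=[4]
2: 0x75 (blk 14, set 0) → L1-HIT  vc=[4]
3: 0x73 (blk 14, set 0) → L1-HIT  vc=[4]
4: 0x23 (blk 4, set 0) → VC-HIT  vc=[14]
5: 0x56 (blk 10, set 0) → MISS  vc=[14, 4]
6: 0x54 (blk 10, set 0) → L1-HIT  vc=[14, 4]
7: 0x53 (blk 10, set 0) → L1-HIT  vc=[14, 4]
8: 0x25 (blk 4, set 0) → VC-HIT  vc=[14, 10]
9: 0x20 (blk 4, set 0) → L1-HIT  vc=[14, 10]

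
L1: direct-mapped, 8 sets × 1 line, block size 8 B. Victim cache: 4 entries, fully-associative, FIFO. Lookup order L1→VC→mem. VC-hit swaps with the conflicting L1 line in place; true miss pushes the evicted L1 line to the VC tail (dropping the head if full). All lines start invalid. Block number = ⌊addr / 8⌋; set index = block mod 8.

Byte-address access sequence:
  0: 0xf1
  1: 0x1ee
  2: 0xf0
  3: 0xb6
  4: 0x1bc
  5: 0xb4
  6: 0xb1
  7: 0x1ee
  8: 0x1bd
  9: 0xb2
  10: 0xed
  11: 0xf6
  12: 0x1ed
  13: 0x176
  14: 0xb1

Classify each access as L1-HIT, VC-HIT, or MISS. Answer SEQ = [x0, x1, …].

0: 0xf1 (blk 30, set 6) → MISS  vc=[]
1: 0x1ee (blk 61, set 5) → MISS  vc=[]
2: 0xf0 (blk 30, set 6) → L1-HIT  vc=[]
3: 0xb6 (blk 22, set 6) → MISS  vc=[30]
4: 0x1bc (blk 55, set 7) → MISS  vc=[30]
5: 0xb4 (blk 22, set 6) → L1-HIT  vc=[30]
6: 0xb1 (blk 22, set 6) → L1-HIT  vc=[30]
7: 0x1ee (blk 61, set 5) → L1-HIT  vc=[30]
8: 0x1bd (blk 55, set 7) → L1-HIT  vc=[30]
9: 0xb2 (blk 22, set 6) → L1-HIT  vc=[30]
10: 0xed (blk 29, set 5) → MISS  vc=[30, 61]
11: 0xf6 (blk 30, set 6) → VC-HIT  vc=[22, 61]
12: 0x1ed (blk 61, set 5) → VC-HIT  vc=[22, 29]
13: 0x176 (blk 46, set 6) → MISS  vc=[22, 29, 30]
14: 0xb1 (blk 22, set 6) → VC-HIT  vc=[46, 29, 30]

SEQ = [MISS, MISS, L1-HIT, MISS, MISS, L1-HIT, L1-HIT, L1-HIT, L1-HIT, L1-HIT, MISS, VC-HIT, VC-HIT, MISS, VC-HIT]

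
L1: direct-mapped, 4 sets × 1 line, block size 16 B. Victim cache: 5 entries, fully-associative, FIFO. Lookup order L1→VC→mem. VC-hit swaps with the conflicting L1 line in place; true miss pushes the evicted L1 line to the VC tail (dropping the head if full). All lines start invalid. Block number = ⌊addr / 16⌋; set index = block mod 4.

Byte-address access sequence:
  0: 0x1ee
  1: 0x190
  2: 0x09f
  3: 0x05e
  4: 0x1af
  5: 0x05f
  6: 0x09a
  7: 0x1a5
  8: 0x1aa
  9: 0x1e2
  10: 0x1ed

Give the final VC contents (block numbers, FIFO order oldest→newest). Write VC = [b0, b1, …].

VC = [25, 5, 26]

#0 0x1ee→b30/s2 MISS; vc=[]
#1 0x190→b25/s1 MISS; vc=[]
#2 0x9f→b9/s1 MISS; vc=[25]
#3 0x5e→b5/s1 MISS; vc=[25,9]
#4 0x1af→b26/s2 MISS; vc=[25,9,30]
#5 0x5f→b5/s1 L1-HIT; vc=[25,9,30]
#6 0x9a→b9/s1 VC-HIT; vc=[25,5,30]
#7 0x1a5→b26/s2 L1-HIT; vc=[25,5,30]
#8 0x1aa→b26/s2 L1-HIT; vc=[25,5,30]
#9 0x1e2→b30/s2 VC-HIT; vc=[25,5,26]
#10 0x1ed→b30/s2 L1-HIT; vc=[25,5,26]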